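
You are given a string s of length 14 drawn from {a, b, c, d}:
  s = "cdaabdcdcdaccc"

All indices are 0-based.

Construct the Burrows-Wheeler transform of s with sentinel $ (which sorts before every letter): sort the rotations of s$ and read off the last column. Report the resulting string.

rank  rotation         last
    0  $cdaabdcdcdaccc  c
    1  aabdcdcdaccc$cd  d
    2  abdcdcdaccc$cda  a
    3  accc$cdaabdcdcd  d
    4  bdcdcdaccc$cdaa  a
    5  c$cdaabdcdcdacc  c
    6  cc$cdaabdcdcdac  c
    7  ccc$cdaabdcdcda  a
    8  cdaabdcdcdaccc$  $
    9  cdaccc$cdaabdcd  d
   10  cdcdaccc$cdaabd  d
   11  daabdcdcdaccc$c  c
   12  daccc$cdaabdcdc  c
   13  dcdaccc$cdaabdc  c
   14  dcdcdaccc$cdaab  b

cdadacca$ddcccb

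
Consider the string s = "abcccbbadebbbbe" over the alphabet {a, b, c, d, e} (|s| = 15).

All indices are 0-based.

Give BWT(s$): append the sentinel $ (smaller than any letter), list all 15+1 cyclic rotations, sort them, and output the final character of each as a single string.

rank  rotation          last
    0  $abcccbbadebbbbe  e
    1  abcccbbadebbbbe$  $
    2  adebbbbe$abcccbb  b
    3  badebbbbe$abcccb  b
    4  bbadebbbbe$abccc  c
    5  bbbbe$abcccbbade  e
    6  bbbe$abcccbbadeb  b
    7  bbe$abcccbbadebb  b
    8  bcccbbadebbbbe$a  a
    9  be$abcccbbadebbb  b
   10  cbbadebbbbe$abcc  c
   11  ccbbadebbbbe$abc  c
   12  cccbbadebbbbe$ab  b
   13  debbbbe$abcccbba  a
   14  e$abcccbbadebbbb  b
   15  ebbbbe$abcccbbad  d

e$bbcebbabccbabd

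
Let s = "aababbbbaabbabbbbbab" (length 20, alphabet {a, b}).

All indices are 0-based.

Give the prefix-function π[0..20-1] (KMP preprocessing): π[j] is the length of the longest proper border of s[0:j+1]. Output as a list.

π[0] = 0
j=1 s[j]='a': π[1]=1 (border 'a')
j=2 s[j]='b': k: 1→0; π[2]=0 (border '')
j=3 s[j]='a': π[3]=1 (border 'a')
j=4 s[j]='b': k: 1→0; π[4]=0 (border '')
j=5 s[j]='b': π[5]=0 (border '')
j=6 s[j]='b': π[6]=0 (border '')
j=7 s[j]='b': π[7]=0 (border '')
j=8 s[j]='a': π[8]=1 (border 'a')
j=9 s[j]='a': π[9]=2 (border 'aa')
j=10 s[j]='b': π[10]=3 (border 'aab')
j=11 s[j]='b': k: 3→0; π[11]=0 (border '')
j=12 s[j]='a': π[12]=1 (border 'a')
j=13 s[j]='b': k: 1→0; π[13]=0 (border '')
j=14 s[j]='b': π[14]=0 (border '')
j=15 s[j]='b': π[15]=0 (border '')
j=16 s[j]='b': π[16]=0 (border '')
j=17 s[j]='b': π[17]=0 (border '')
j=18 s[j]='a': π[18]=1 (border 'a')
j=19 s[j]='b': k: 1→0; π[19]=0 (border '')

[0, 1, 0, 1, 0, 0, 0, 0, 1, 2, 3, 0, 1, 0, 0, 0, 0, 0, 1, 0]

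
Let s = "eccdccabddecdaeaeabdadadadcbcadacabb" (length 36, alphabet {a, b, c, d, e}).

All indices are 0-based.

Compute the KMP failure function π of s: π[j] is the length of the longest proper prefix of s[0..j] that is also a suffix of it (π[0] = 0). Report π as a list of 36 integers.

[0, 0, 0, 0, 0, 0, 0, 0, 0, 0, 1, 2, 0, 0, 1, 0, 1, 0, 0, 0, 0, 0, 0, 0, 0, 0, 0, 0, 0, 0, 0, 0, 0, 0, 0, 0]

π[0] = 0
j=1 s[j]='c': π[1]=0 (border '')
j=2 s[j]='c': π[2]=0 (border '')
j=3 s[j]='d': π[3]=0 (border '')
j=4 s[j]='c': π[4]=0 (border '')
j=5 s[j]='c': π[5]=0 (border '')
j=6 s[j]='a': π[6]=0 (border '')
j=7 s[j]='b': π[7]=0 (border '')
j=8 s[j]='d': π[8]=0 (border '')
j=9 s[j]='d': π[9]=0 (border '')
j=10 s[j]='e': π[10]=1 (border 'e')
j=11 s[j]='c': π[11]=2 (border 'ec')
j=12 s[j]='d': k: 2→0; π[12]=0 (border '')
j=13 s[j]='a': π[13]=0 (border '')
j=14 s[j]='e': π[14]=1 (border 'e')
j=15 s[j]='a': k: 1→0; π[15]=0 (border '')
j=16 s[j]='e': π[16]=1 (border 'e')
j=17 s[j]='a': k: 1→0; π[17]=0 (border '')
j=18 s[j]='b': π[18]=0 (border '')
j=19 s[j]='d': π[19]=0 (border '')
j=20 s[j]='a': π[20]=0 (border '')
j=21 s[j]='d': π[21]=0 (border '')
j=22 s[j]='a': π[22]=0 (border '')
j=23 s[j]='d': π[23]=0 (border '')
j=24 s[j]='a': π[24]=0 (border '')
j=25 s[j]='d': π[25]=0 (border '')
j=26 s[j]='c': π[26]=0 (border '')
j=27 s[j]='b': π[27]=0 (border '')
j=28 s[j]='c': π[28]=0 (border '')
j=29 s[j]='a': π[29]=0 (border '')
j=30 s[j]='d': π[30]=0 (border '')
j=31 s[j]='a': π[31]=0 (border '')
j=32 s[j]='c': π[32]=0 (border '')
j=33 s[j]='a': π[33]=0 (border '')
j=34 s[j]='b': π[34]=0 (border '')
j=35 s[j]='b': π[35]=0 (border '')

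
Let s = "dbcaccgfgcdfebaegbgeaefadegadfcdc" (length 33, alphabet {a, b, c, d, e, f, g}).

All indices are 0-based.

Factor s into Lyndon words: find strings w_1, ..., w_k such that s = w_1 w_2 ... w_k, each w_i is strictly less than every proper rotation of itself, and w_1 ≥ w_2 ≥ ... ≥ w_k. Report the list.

emit factor 1: 'd' (i=0, period=1)
emit factor 2: 'bc' (i=1, period=2)
emit factor 3: 'accgfgcdfebaegbgeaefadegadfcdc' (i=3, period=30)

["d", "bc", "accgfgcdfebaegbgeaefadegadfcdc"]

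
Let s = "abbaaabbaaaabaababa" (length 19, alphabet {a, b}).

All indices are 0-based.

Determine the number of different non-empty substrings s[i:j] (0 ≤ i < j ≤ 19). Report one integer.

sorted suffixes:
  #0 SA[0]=18  'a'
  #1 SA[1]=8  'aaaabaababa'
  #2 SA[2]=9  'aaabaababa'
  #3 SA[3]=3  'aaabbaaaabaababa'
  #4 SA[4]=10  'aabaababa'
  #5 SA[5]=13  'aababa'
  #6 SA[6]=4  'aabbaaaabaababa'
  #7 SA[7]=16  'aba'
  #8 SA[8]=11  'abaababa'
  #9 SA[9]=14  'ababa'
  #10 SA[10]=5  'abbaaaabaababa'
  #11 SA[11]=0  'abbaaabbaaaabaababa'
  #12 SA[12]=17  'ba'
  #13 SA[13]=7  'baaaabaababa'
  #14 SA[14]=2  'baaabbaaaabaababa'
  #15 SA[15]=12  'baababa'
  #16 SA[16]=15  'baba'
  #17 SA[17]=6  'bbaaaabaababa'
  #18 SA[18]=1  'bbaaabbaaaabaababa'

SA = [18, 8, 9, 3, 10, 13, 4, 16, 11, 14, 5, 0, 17, 7, 2, 12, 15, 6, 1]
i: (SA[i-1],SA[i]) lcp shared
  1: (18,8) 1 'a'
  2: (8,9) 3 'aaa'
  3: (9,3) 4 'aaab'
  4: (3,10) 2 'aa'
  5: (10,13) 4 'aaba'
  6: (13,4) 3 'aab'
  7: (4,16) 1 'a'
  8: (16,11) 3 'aba'
  9: (11,14) 3 'aba'
  10: (14,5) 2 'ab'
  11: (5,0) 6 'abbaaa'
  12: (0,17) 0 ''
  13: (17,7) 2 'ba'
  14: (7,2) 4 'baaa'
  15: (2,12) 3 'baa'
  16: (12,15) 2 'ba'
  17: (15,6) 1 'b'
  18: (6,1) 5 'bbaaa'

n(n+1)/2 = 19·20/2 = 190
Σ LCP = 0 + 1 + 3 + 4 + 2 + 4 + 3 + 1 + 3 + 3 + 2 + 6 + 0 + 2 + 4 + 3 + 2 + 1 + 5 = 49
distinct = 190 − 49 = 141

141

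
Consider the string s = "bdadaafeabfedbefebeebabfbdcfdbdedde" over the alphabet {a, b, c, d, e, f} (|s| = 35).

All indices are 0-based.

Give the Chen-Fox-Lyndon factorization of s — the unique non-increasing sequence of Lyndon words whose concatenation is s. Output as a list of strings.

["bd", "ad", "aafeabfedbefebeebabfbdcfdbdedde"]

emit factor 1: 'bd' (i=0, period=2)
emit factor 2: 'ad' (i=2, period=2)
emit factor 3: 'aafeabfedbefebeebabfbdcfdbdedde' (i=4, period=31)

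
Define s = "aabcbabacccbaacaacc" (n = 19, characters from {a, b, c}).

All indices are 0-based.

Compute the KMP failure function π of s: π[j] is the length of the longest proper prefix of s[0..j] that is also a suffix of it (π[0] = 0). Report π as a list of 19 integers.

[0, 1, 0, 0, 0, 1, 0, 1, 0, 0, 0, 0, 1, 2, 0, 1, 2, 0, 0]

π[0] = 0
j=1 s[j]='a': π[1]=1 (border 'a')
j=2 s[j]='b': k: 1→0; π[2]=0 (border '')
j=3 s[j]='c': π[3]=0 (border '')
j=4 s[j]='b': π[4]=0 (border '')
j=5 s[j]='a': π[5]=1 (border 'a')
j=6 s[j]='b': k: 1→0; π[6]=0 (border '')
j=7 s[j]='a': π[7]=1 (border 'a')
j=8 s[j]='c': k: 1→0; π[8]=0 (border '')
j=9 s[j]='c': π[9]=0 (border '')
j=10 s[j]='c': π[10]=0 (border '')
j=11 s[j]='b': π[11]=0 (border '')
j=12 s[j]='a': π[12]=1 (border 'a')
j=13 s[j]='a': π[13]=2 (border 'aa')
j=14 s[j]='c': k: 2→1→0; π[14]=0 (border '')
j=15 s[j]='a': π[15]=1 (border 'a')
j=16 s[j]='a': π[16]=2 (border 'aa')
j=17 s[j]='c': k: 2→1→0; π[17]=0 (border '')
j=18 s[j]='c': π[18]=0 (border '')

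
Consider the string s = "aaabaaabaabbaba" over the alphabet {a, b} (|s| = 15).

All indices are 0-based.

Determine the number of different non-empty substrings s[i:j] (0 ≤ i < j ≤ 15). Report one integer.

rank→(start, suffix):
  0 → (14, 'a')
  1 → (0, 'aaabaaabaabbaba')
  2 → (4, 'aaabaabbaba')
  3 → (1, 'aabaaabaabbaba')
  4 → (5, 'aabaabbaba')
  5 → (8, 'aabbaba')
  6 → (12, 'aba')
  7 → (2, 'abaaabaabbaba')
  8 → (6, 'abaabbaba')
  9 → (9, 'abbaba')
  10 → (13, 'ba')
  11 → (3, 'baaabaabbaba')
  12 → (7, 'baabbaba')
  13 → (11, 'baba')
  14 → (10, 'bbaba')

SA = [14, 0, 4, 1, 5, 8, 12, 2, 6, 9, 13, 3, 7, 11, 10]
i: (SA[i-1],SA[i]) lcp shared
  1: (14,0) 1 'a'
  2: (0,4) 6 'aaabaa'
  3: (4,1) 2 'aa'
  4: (1,5) 5 'aabaa'
  5: (5,8) 3 'aab'
  6: (8,12) 1 'a'
  7: (12,2) 3 'aba'
  8: (2,6) 4 'abaa'
  9: (6,9) 2 'ab'
  10: (9,13) 0 ''
  11: (13,3) 2 'ba'
  12: (3,7) 3 'baa'
  13: (7,11) 2 'ba'
  14: (11,10) 1 'b'

n(n+1)/2 = 15·16/2 = 120
Σ LCP = 0 + 1 + 6 + 2 + 5 + 3 + 1 + 3 + 4 + 2 + 0 + 2 + 3 + 2 + 1 = 35
distinct = 120 − 35 = 85

85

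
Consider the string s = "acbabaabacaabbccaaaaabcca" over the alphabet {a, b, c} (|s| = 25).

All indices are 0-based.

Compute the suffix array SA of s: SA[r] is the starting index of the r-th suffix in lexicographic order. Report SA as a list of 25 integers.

rank→(start, suffix):
  0 → (24, 'a')
  1 → (16, 'aaaaabcca')
  2 → (17, 'aaaabcca')
  3 → (18, 'aaabcca')
  4 → (5, 'aabacaabbccaaaaabcca')
  5 → (10, 'aabbccaaaaabcca')
  6 → (19, 'aabcca')
  7 → (3, 'abaabacaabbccaaaaabcca')
  8 → (6, 'abacaabbccaaaaabcca')
  9 → (11, 'abbccaaaaabcca')
  10 → (20, 'abcca')
  11 → (8, 'acaabbccaaaaabcca')
  12 → (0, 'acbabaabacaabbccaaaaabcca')
  13 → (4, 'baabacaabbccaaaaabcca')
  14 → (2, 'babaabacaabbccaaaaabcca')
  15 → (7, 'bacaabbccaaaaabcca')
  16 → (12, 'bbccaaaaabcca')
  17 → (21, 'bcca')
  18 → (13, 'bccaaaaabcca')
  19 → (23, 'ca')
  20 → (15, 'caaaaabcca')
  21 → (9, 'caabbccaaaaabcca')
  22 → (1, 'cbabaabacaabbccaaaaabcca')
  23 → (22, 'cca')
  24 → (14, 'ccaaaaabcca')

[24, 16, 17, 18, 5, 10, 19, 3, 6, 11, 20, 8, 0, 4, 2, 7, 12, 21, 13, 23, 15, 9, 1, 22, 14]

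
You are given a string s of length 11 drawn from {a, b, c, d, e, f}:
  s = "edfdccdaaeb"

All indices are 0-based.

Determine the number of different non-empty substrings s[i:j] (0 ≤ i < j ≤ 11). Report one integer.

sorted suffixes:
  #0 SA[0]=7  'aaeb'
  #1 SA[1]=8  'aeb'
  #2 SA[2]=10  'b'
  #3 SA[3]=4  'ccdaaeb'
  #4 SA[4]=5  'cdaaeb'
  #5 SA[5]=6  'daaeb'
  #6 SA[6]=3  'dccdaaeb'
  #7 SA[7]=1  'dfdccdaaeb'
  #8 SA[8]=9  'eb'
  #9 SA[9]=0  'edfdccdaaeb'
  #10 SA[10]=2  'fdccdaaeb'

SA = [7, 8, 10, 4, 5, 6, 3, 1, 9, 0, 2]
rank  pair      lcp
   1  s[7:],s[8:]  1  'a'
   2  s[8:],s[10:]  0  ''
   3  s[10:],s[4:]  0  ''
   4  s[4:],s[5:]  1  'c'
   5  s[5:],s[6:]  0  ''
   6  s[6:],s[3:]  1  'd'
   7  s[3:],s[1:]  1  'd'
   8  s[1:],s[9:]  0  ''
   9  s[9:],s[0:]  1  'e'
  10  s[0:],s[2:]  0  ''

n(n+1)/2 = 11·12/2 = 66
Σ LCP = 0 + 1 + 0 + 0 + 1 + 0 + 1 + 1 + 0 + 1 + 0 = 5
distinct = 66 − 5 = 61

61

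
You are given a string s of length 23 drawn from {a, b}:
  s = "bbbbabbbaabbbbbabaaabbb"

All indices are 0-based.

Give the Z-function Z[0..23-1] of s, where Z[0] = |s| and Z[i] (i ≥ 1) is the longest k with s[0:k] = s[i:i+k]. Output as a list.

Z[0]=23
i=1: i≥r, start 0; Z[1]=3 grow→box=[1,4)
i=2: min(r-i=2, Z[1]=3)=2; Z[2]=2
i=3: min(r-i=1, Z[2]=2)=1; Z[3]=1
i=4: i≥r, start 0; Z[4]=0
i=5: i≥r, start 0; Z[5]=3 grow→box=[5,8)
i=6: min(r-i=2, Z[1]=3)=2; Z[6]=2
i=7: min(r-i=1, Z[2]=2)=1; Z[7]=1
i=8: i≥r, start 0; Z[8]=0
i=9: i≥r, start 0; Z[9]=0
i=10: i≥r, start 0; Z[10]=4 grow→box=[10,14)
i=11: min(r-i=3, Z[1]=3)=3; Z[11]=6 grow→box=[11,17)
i=12: min(r-i=5, Z[1]=3)=3; Z[12]=3
i=13: min(r-i=4, Z[2]=2)=2; Z[13]=2
i=14: min(r-i=3, Z[3]=1)=1; Z[14]=1
i=15: min(r-i=2, Z[4]=0)=0; Z[15]=0
i=16: min(r-i=1, Z[5]=3)=1; Z[16]=1
i=17: i≥r, start 0; Z[17]=0
i=18: i≥r, start 0; Z[18]=0
i=19: i≥r, start 0; Z[19]=0
i=20: i≥r, start 0; Z[20]=3 grow→box=[20,23)
i=21: min(r-i=2, Z[1]=3)=2; Z[21]=2
i=22: min(r-i=1, Z[2]=2)=1; Z[22]=1

[23, 3, 2, 1, 0, 3, 2, 1, 0, 0, 4, 6, 3, 2, 1, 0, 1, 0, 0, 0, 3, 2, 1]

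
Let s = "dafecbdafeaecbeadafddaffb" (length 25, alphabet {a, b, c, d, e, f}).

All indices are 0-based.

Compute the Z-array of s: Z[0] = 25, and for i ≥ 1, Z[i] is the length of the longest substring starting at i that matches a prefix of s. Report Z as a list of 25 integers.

[25, 0, 0, 0, 0, 0, 4, 0, 0, 0, 0, 0, 0, 0, 0, 0, 3, 0, 0, 1, 3, 0, 0, 0, 0]

Z[0]=25
i=1: fresh scan; Z[1]=0
i=2: fresh scan; Z[2]=0
i=3: fresh scan; Z[3]=0
i=4: fresh scan; Z[4]=0
i=5: fresh scan; Z[5]=0
i=6: fresh scan; Z[6]=4 extend→box=[6,10)
i=7: min(r-i=3, Z[1]=0)=0; Z[7]=0
i=8: min(r-i=2, Z[2]=0)=0; Z[8]=0
i=9: min(r-i=1, Z[3]=0)=0; Z[9]=0
i=10: fresh scan; Z[10]=0
i=11: fresh scan; Z[11]=0
i=12: fresh scan; Z[12]=0
i=13: fresh scan; Z[13]=0
i=14: fresh scan; Z[14]=0
i=15: fresh scan; Z[15]=0
i=16: fresh scan; Z[16]=3 extend→box=[16,19)
i=17: min(r-i=2, Z[1]=0)=0; Z[17]=0
i=18: min(r-i=1, Z[2]=0)=0; Z[18]=0
i=19: fresh scan; Z[19]=1 extend→box=[19,20)
i=20: fresh scan; Z[20]=3 extend→box=[20,23)
i=21: min(r-i=2, Z[1]=0)=0; Z[21]=0
i=22: min(r-i=1, Z[2]=0)=0; Z[22]=0
i=23: fresh scan; Z[23]=0
i=24: fresh scan; Z[24]=0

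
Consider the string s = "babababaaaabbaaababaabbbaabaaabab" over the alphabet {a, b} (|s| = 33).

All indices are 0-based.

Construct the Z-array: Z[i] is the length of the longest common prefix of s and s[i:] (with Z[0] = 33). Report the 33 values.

Z[0]=33
i=1: fresh scan; Z[1]=0
i=2: fresh scan; Z[2]=6 grow→box=[2,8)
i=3: min(r-i=5, Z[1]=0)=0; Z[3]=0
i=4: min(r-i=4, Z[2]=6)=4; Z[4]=4
i=5: min(r-i=3, Z[3]=0)=0; Z[5]=0
i=6: min(r-i=2, Z[4]=4)=2; Z[6]=2
i=7: min(r-i=1, Z[5]=0)=0; Z[7]=0
i=8: fresh scan; Z[8]=0
i=9: fresh scan; Z[9]=0
i=10: fresh scan; Z[10]=0
i=11: fresh scan; Z[11]=1 grow→box=[11,12)
i=12: fresh scan; Z[12]=2 grow→box=[12,14)
i=13: min(r-i=1, Z[1]=0)=0; Z[13]=0
i=14: fresh scan; Z[14]=0
i=15: fresh scan; Z[15]=0
i=16: fresh scan; Z[16]=4 grow→box=[16,20)
i=17: min(r-i=3, Z[1]=0)=0; Z[17]=0
i=18: min(r-i=2, Z[2]=6)=2; Z[18]=2
i=19: min(r-i=1, Z[3]=0)=0; Z[19]=0
i=20: fresh scan; Z[20]=0
i=21: fresh scan; Z[21]=1 grow→box=[21,22)
i=22: fresh scan; Z[22]=1 grow→box=[22,23)
i=23: fresh scan; Z[23]=2 grow→box=[23,25)
i=24: min(r-i=1, Z[1]=0)=0; Z[24]=0
i=25: fresh scan; Z[25]=0
i=26: fresh scan; Z[26]=2 grow→box=[26,28)
i=27: min(r-i=1, Z[1]=0)=0; Z[27]=0
i=28: fresh scan; Z[28]=0
i=29: fresh scan; Z[29]=0
i=30: fresh scan; Z[30]=3 grow→box=[30,33)
i=31: min(r-i=2, Z[1]=0)=0; Z[31]=0
i=32: min(r-i=1, Z[2]=6)=1; Z[32]=1

[33, 0, 6, 0, 4, 0, 2, 0, 0, 0, 0, 1, 2, 0, 0, 0, 4, 0, 2, 0, 0, 1, 1, 2, 0, 0, 2, 0, 0, 0, 3, 0, 1]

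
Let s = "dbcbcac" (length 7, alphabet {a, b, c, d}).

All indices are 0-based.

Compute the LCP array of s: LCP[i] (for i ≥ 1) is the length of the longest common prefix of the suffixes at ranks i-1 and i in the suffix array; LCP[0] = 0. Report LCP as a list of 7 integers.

rank | idx | suffix
   0 |   5 | ac
   1 |   3 | bcac
   2 |   1 | bcbcac
   3 |   6 | c
   4 |   4 | cac
   5 |   2 | cbcac
   6 |   0 | dbcbcac

SA = [5, 3, 1, 6, 4, 2, 0]
i: (SA[i-1],SA[i]) lcp shared
  1: (5,3) 0 ''
  2: (3,1) 2 'bc'
  3: (1,6) 0 ''
  4: (6,4) 1 'c'
  5: (4,2) 1 'c'
  6: (2,0) 0 ''

[0, 0, 2, 0, 1, 1, 0]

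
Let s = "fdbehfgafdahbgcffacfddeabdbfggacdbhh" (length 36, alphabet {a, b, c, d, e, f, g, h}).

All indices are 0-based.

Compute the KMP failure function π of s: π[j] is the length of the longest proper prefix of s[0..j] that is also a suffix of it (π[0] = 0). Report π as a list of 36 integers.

π[0] = 0
j=1 s[j]='d': π[1]=0 (border '')
j=2 s[j]='b': π[2]=0 (border '')
j=3 s[j]='e': π[3]=0 (border '')
j=4 s[j]='h': π[4]=0 (border '')
j=5 s[j]='f': π[5]=1 (border 'f')
j=6 s[j]='g': k: 1→0; π[6]=0 (border '')
j=7 s[j]='a': π[7]=0 (border '')
j=8 s[j]='f': π[8]=1 (border 'f')
j=9 s[j]='d': π[9]=2 (border 'fd')
j=10 s[j]='a': k: 2→0; π[10]=0 (border '')
j=11 s[j]='h': π[11]=0 (border '')
j=12 s[j]='b': π[12]=0 (border '')
j=13 s[j]='g': π[13]=0 (border '')
j=14 s[j]='c': π[14]=0 (border '')
j=15 s[j]='f': π[15]=1 (border 'f')
j=16 s[j]='f': k: 1→0; π[16]=1 (border 'f')
j=17 s[j]='a': k: 1→0; π[17]=0 (border '')
j=18 s[j]='c': π[18]=0 (border '')
j=19 s[j]='f': π[19]=1 (border 'f')
j=20 s[j]='d': π[20]=2 (border 'fd')
j=21 s[j]='d': k: 2→0; π[21]=0 (border '')
j=22 s[j]='e': π[22]=0 (border '')
j=23 s[j]='a': π[23]=0 (border '')
j=24 s[j]='b': π[24]=0 (border '')
j=25 s[j]='d': π[25]=0 (border '')
j=26 s[j]='b': π[26]=0 (border '')
j=27 s[j]='f': π[27]=1 (border 'f')
j=28 s[j]='g': k: 1→0; π[28]=0 (border '')
j=29 s[j]='g': π[29]=0 (border '')
j=30 s[j]='a': π[30]=0 (border '')
j=31 s[j]='c': π[31]=0 (border '')
j=32 s[j]='d': π[32]=0 (border '')
j=33 s[j]='b': π[33]=0 (border '')
j=34 s[j]='h': π[34]=0 (border '')
j=35 s[j]='h': π[35]=0 (border '')

[0, 0, 0, 0, 0, 1, 0, 0, 1, 2, 0, 0, 0, 0, 0, 1, 1, 0, 0, 1, 2, 0, 0, 0, 0, 0, 0, 1, 0, 0, 0, 0, 0, 0, 0, 0]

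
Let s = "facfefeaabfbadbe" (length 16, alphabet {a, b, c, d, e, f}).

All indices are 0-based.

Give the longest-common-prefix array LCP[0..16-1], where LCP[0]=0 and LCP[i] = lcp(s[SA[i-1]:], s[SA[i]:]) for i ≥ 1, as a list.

[0, 1, 1, 1, 0, 1, 1, 0, 0, 0, 1, 1, 0, 1, 1, 2]

rank | idx | suffix
   0 |   7 | aabfbadbe
   1 |   8 | abfbadbe
   2 |   1 | acfefeaabfbadbe
   3 |  12 | adbe
   4 |  11 | badbe
   5 |  14 | be
   6 |   9 | bfbadbe
   7 |   2 | cfefeaabfbadbe
   8 |  13 | dbe
   9 |  15 | e
  10 |   6 | eaabfbadbe
  11 |   4 | efeaabfbadbe
  12 |   0 | facfefeaabfbadbe
  13 |  10 | fbadbe
  14 |   5 | feaabfbadbe
  15 |   3 | fefeaabfbadbe

SA = [7, 8, 1, 12, 11, 14, 9, 2, 13, 15, 6, 4, 0, 10, 5, 3]
rank  pair      lcp
   1  s[7:],s[8:]  1  'a'
   2  s[8:],s[1:]  1  'a'
   3  s[1:],s[12:]  1  'a'
   4  s[12:],s[11:]  0  ''
   5  s[11:],s[14:]  1  'b'
   6  s[14:],s[9:]  1  'b'
   7  s[9:],s[2:]  0  ''
   8  s[2:],s[13:]  0  ''
   9  s[13:],s[15:]  0  ''
  10  s[15:],s[6:]  1  'e'
  11  s[6:],s[4:]  1  'e'
  12  s[4:],s[0:]  0  ''
  13  s[0:],s[10:]  1  'f'
  14  s[10:],s[5:]  1  'f'
  15  s[5:],s[3:]  2  'fe'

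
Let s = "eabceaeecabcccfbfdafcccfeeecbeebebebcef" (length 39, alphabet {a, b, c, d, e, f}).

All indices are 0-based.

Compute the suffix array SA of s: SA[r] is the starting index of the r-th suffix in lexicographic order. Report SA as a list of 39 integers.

sorted suffixes:
  #0 SA[0]=9  'abcccfbfdafcccfeeecbeebebebcef'
  #1 SA[1]=1  'abceaeecabcccfbfdafcccfeeecbeebebebcef'
  #2 SA[2]=5  'aeecabcccfbfdafcccfeeecbeebebebcef'
  #3 SA[3]=18  'afcccfeeecbeebebebcef'
  #4 SA[4]=10  'bcccfbfdafcccfeeecbeebebebcef'
  #5 SA[5]=2  'bceaeecabcccfbfdafcccfeeecbeebebebcef'
  #6 SA[6]=35  'bcef'
  #7 SA[7]=33  'bebcef'
  #8 SA[8]=31  'bebebcef'
  #9 SA[9]=28  'beebebebcef'
  #10 SA[10]=15  'bfdafcccfeeecbeebebebcef'
  #11 SA[11]=8  'cabcccfbfdafcccfeeecbeebebebcef'
  #12 SA[12]=27  'cbeebebebcef'
  #13 SA[13]=11  'cccfbfdafcccfeeecbeebebebcef'
  #14 SA[14]=20  'cccfeeecbeebebebcef'
  #15 SA[15]=12  'ccfbfdafcccfeeecbeebebebcef'
  #16 SA[16]=21  'ccfeeecbeebebebcef'
  #17 SA[17]=3  'ceaeecabcccfbfdafcccfeeecbeebebebcef'
  #18 SA[18]=36  'cef'
  #19 SA[19]=13  'cfbfdafcccfeeecbeebebebcef'
  #20 SA[20]=22  'cfeeecbeebebebcef'
  #21 SA[21]=17  'dafcccfeeecbeebebebcef'
  #22 SA[22]=0  'eabceaeecabcccfbfdafcccfeeecbeebebebcef'
  #23 SA[23]=4  'eaeecabcccfbfdafcccfeeecbeebebebcef'
  #24 SA[24]=34  'ebcef'
  #25 SA[25]=32  'ebebcef'
  #26 SA[26]=30  'ebebebcef'
  #27 SA[27]=7  'ecabcccfbfdafcccfeeecbeebebebcef'
  #28 SA[28]=26  'ecbeebebebcef'
  #29 SA[29]=29  'eebebebcef'
  #30 SA[30]=6  'eecabcccfbfdafcccfeeecbeebebebcef'
  #31 SA[31]=25  'eecbeebebebcef'
  #32 SA[32]=24  'eeecbeebebebcef'
  #33 SA[33]=37  'ef'
  #34 SA[34]=38  'f'
  #35 SA[35]=14  'fbfdafcccfeeecbeebebebcef'
  #36 SA[36]=19  'fcccfeeecbeebebebcef'
  #37 SA[37]=16  'fdafcccfeeecbeebebebcef'
  #38 SA[38]=23  'feeecbeebebebcef'

[9, 1, 5, 18, 10, 2, 35, 33, 31, 28, 15, 8, 27, 11, 20, 12, 21, 3, 36, 13, 22, 17, 0, 4, 34, 32, 30, 7, 26, 29, 6, 25, 24, 37, 38, 14, 19, 16, 23]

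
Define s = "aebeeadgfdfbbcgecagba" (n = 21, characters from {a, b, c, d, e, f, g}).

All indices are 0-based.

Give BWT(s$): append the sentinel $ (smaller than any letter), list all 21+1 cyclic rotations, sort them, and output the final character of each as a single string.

rank  rotation                last
    0  $aebeeadgfdfbbcgecagba  a
    1  a$aebeeadgfdfbbcgecagb  b
    2  adgfdfbbcgecagba$aebee  e
    3  aebeeadgfdfbbcgecagba$  $
    4  agba$aebeeadgfdfbbcgec  c
    5  ba$aebeeadgfdfbbcgecag  g
    6  bbcgecagba$aebeeadgfdf  f
    7  bcgecagba$aebeeadgfdfb  b
    8  beeadgfdfbbcgecagba$ae  e
    9  cagba$aebeeadgfdfbbcge  e
   10  cgecagba$aebeeadgfdfbb  b
   11  dfbbcgecagba$aebeeadgf  f
   12  dgfdfbbcgecagba$aebeea  a
   13  eadgfdfbbcgecagba$aebe  e
   14  ebeeadgfdfbbcgecagba$a  a
   15  ecagba$aebeeadgfdfbbcg  g
   16  eeadgfdfbbcgecagba$aeb  b
   17  fbbcgecagba$aebeeadgfd  d
   18  fdfbbcgecagba$aebeeadg  g
   19  gba$aebeeadgfdfbbcgeca  a
   20  gecagba$aebeeadgfdfbbc  c
   21  gfdfbbcgecagba$aebeead  d

abe$cgfbeebfaeagbdgacd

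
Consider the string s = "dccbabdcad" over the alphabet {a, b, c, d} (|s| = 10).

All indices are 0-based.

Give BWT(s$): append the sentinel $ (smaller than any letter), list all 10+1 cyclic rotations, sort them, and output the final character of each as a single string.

dbccadcdab$

rank  rotation     last
    0  $dccbabdcad  d
    1  abdcad$dccb  b
    2  ad$dccbabdc  c
    3  babdcad$dcc  c
    4  bdcad$dccba  a
    5  cad$dccbabd  d
    6  cbabdcad$dc  c
    7  ccbabdcad$d  d
    8  d$dccbabdca  a
    9  dcad$dccbab  b
   10  dccbabdcad$  $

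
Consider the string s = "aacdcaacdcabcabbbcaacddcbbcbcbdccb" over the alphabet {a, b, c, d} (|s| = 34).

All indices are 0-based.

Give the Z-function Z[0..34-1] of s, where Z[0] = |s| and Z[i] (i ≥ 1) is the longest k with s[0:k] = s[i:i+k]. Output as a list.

Z[0]=34
i=1: outside box; Z[1]=1 grow→box=[1,2)
i=2: outside box; Z[2]=0
i=3: outside box; Z[3]=0
i=4: outside box; Z[4]=0
i=5: outside box; Z[5]=6 grow→box=[5,11)
i=6: min(r-i=5, Z[1]=1)=1; Z[6]=1
i=7: min(r-i=4, Z[2]=0)=0; Z[7]=0
i=8: min(r-i=3, Z[3]=0)=0; Z[8]=0
i=9: min(r-i=2, Z[4]=0)=0; Z[9]=0
i=10: min(r-i=1, Z[5]=6)=1; Z[10]=1
i=11: outside box; Z[11]=0
i=12: outside box; Z[12]=0
i=13: outside box; Z[13]=1 grow→box=[13,14)
i=14: outside box; Z[14]=0
i=15: outside box; Z[15]=0
i=16: outside box; Z[16]=0
i=17: outside box; Z[17]=0
i=18: outside box; Z[18]=4 grow→box=[18,22)
i=19: min(r-i=3, Z[1]=1)=1; Z[19]=1
i=20: min(r-i=2, Z[2]=0)=0; Z[20]=0
i=21: min(r-i=1, Z[3]=0)=0; Z[21]=0
i=22: outside box; Z[22]=0
i=23: outside box; Z[23]=0
i=24: outside box; Z[24]=0
i=25: outside box; Z[25]=0
i=26: outside box; Z[26]=0
i=27: outside box; Z[27]=0
i=28: outside box; Z[28]=0
i=29: outside box; Z[29]=0
i=30: outside box; Z[30]=0
i=31: outside box; Z[31]=0
i=32: outside box; Z[32]=0
i=33: outside box; Z[33]=0

[34, 1, 0, 0, 0, 6, 1, 0, 0, 0, 1, 0, 0, 1, 0, 0, 0, 0, 4, 1, 0, 0, 0, 0, 0, 0, 0, 0, 0, 0, 0, 0, 0, 0]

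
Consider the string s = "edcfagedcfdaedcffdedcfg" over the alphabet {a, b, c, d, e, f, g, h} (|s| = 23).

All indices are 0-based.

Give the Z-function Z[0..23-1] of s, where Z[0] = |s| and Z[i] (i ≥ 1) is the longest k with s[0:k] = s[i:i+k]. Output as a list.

[23, 0, 0, 0, 0, 0, 4, 0, 0, 0, 0, 0, 4, 0, 0, 0, 0, 0, 4, 0, 0, 0, 0]

Z[0]=23
i=1: i≥r, start 0; Z[1]=0
i=2: i≥r, start 0; Z[2]=0
i=3: i≥r, start 0; Z[3]=0
i=4: i≥r, start 0; Z[4]=0
i=5: i≥r, start 0; Z[5]=0
i=6: i≥r, start 0; Z[6]=4 extend→box=[6,10)
i=7: min(r-i=3, Z[1]=0)=0; Z[7]=0
i=8: min(r-i=2, Z[2]=0)=0; Z[8]=0
i=9: min(r-i=1, Z[3]=0)=0; Z[9]=0
i=10: i≥r, start 0; Z[10]=0
i=11: i≥r, start 0; Z[11]=0
i=12: i≥r, start 0; Z[12]=4 extend→box=[12,16)
i=13: min(r-i=3, Z[1]=0)=0; Z[13]=0
i=14: min(r-i=2, Z[2]=0)=0; Z[14]=0
i=15: min(r-i=1, Z[3]=0)=0; Z[15]=0
i=16: i≥r, start 0; Z[16]=0
i=17: i≥r, start 0; Z[17]=0
i=18: i≥r, start 0; Z[18]=4 extend→box=[18,22)
i=19: min(r-i=3, Z[1]=0)=0; Z[19]=0
i=20: min(r-i=2, Z[2]=0)=0; Z[20]=0
i=21: min(r-i=1, Z[3]=0)=0; Z[21]=0
i=22: i≥r, start 0; Z[22]=0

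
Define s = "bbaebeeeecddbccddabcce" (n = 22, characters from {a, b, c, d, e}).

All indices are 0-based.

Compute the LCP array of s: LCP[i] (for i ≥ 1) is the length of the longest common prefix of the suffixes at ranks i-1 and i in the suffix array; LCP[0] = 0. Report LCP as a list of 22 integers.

rank→(start, suffix):
  0 → (17, 'abcce')
  1 → (2, 'aebeeeecddbccddabcce')
  2 → (1, 'baebeeeecddbccddabcce')
  3 → (0, 'bbaebeeeecddbccddabcce')
  4 → (12, 'bccddabcce')
  5 → (18, 'bcce')
  6 → (4, 'beeeecddbccddabcce')
  7 → (13, 'ccddabcce')
  8 → (19, 'cce')
  9 → (14, 'cddabcce')
  10 → (9, 'cddbccddabcce')
  11 → (20, 'ce')
  12 → (16, 'dabcce')
  13 → (11, 'dbccddabcce')
  14 → (15, 'ddabcce')
  15 → (10, 'ddbccddabcce')
  16 → (21, 'e')
  17 → (3, 'ebeeeecddbccddabcce')
  18 → (8, 'ecddbccddabcce')
  19 → (7, 'eecddbccddabcce')
  20 → (6, 'eeecddbccddabcce')
  21 → (5, 'eeeecddbccddabcce')

SA = [17, 2, 1, 0, 12, 18, 4, 13, 19, 14, 9, 20, 16, 11, 15, 10, 21, 3, 8, 7, 6, 5]
[i] adj suffixes → lcp
  [1] 17/2 → 1 ('a')
  [2] 2/1 → 0 ('')
  [3] 1/0 → 1 ('b')
  [4] 0/12 → 1 ('b')
  [5] 12/18 → 3 ('bcc')
  [6] 18/4 → 1 ('b')
  [7] 4/13 → 0 ('')
  [8] 13/19 → 2 ('cc')
  [9] 19/14 → 1 ('c')
  [10] 14/9 → 3 ('cdd')
  [11] 9/20 → 1 ('c')
  [12] 20/16 → 0 ('')
  [13] 16/11 → 1 ('d')
  [14] 11/15 → 1 ('d')
  [15] 15/10 → 2 ('dd')
  [16] 10/21 → 0 ('')
  [17] 21/3 → 1 ('e')
  [18] 3/8 → 1 ('e')
  [19] 8/7 → 1 ('e')
  [20] 7/6 → 2 ('ee')
  [21] 6/5 → 3 ('eee')

[0, 1, 0, 1, 1, 3, 1, 0, 2, 1, 3, 1, 0, 1, 1, 2, 0, 1, 1, 1, 2, 3]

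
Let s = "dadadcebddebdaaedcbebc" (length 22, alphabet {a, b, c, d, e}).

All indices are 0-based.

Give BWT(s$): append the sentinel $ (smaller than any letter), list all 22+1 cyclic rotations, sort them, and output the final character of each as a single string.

cdddaeeecbddb$aeabdbdca

rank  rotation                 last
    0  $dadadcebddebdaaedcbebc  c
    1  aaedcbebc$dadadcebddebd  d
    2  adadcebddebdaaedcbebc$d  d
    3  adcebddebdaaedcbebc$dad  d
    4  aedcbebc$dadadcebddebda  a
    5  bc$dadadcebddebdaaedcbe  e
    6  bdaaedcbebc$dadadcebdde  e
    7  bddebdaaedcbebc$dadadce  e
    8  bebc$dadadcebddebdaaedc  c
    9  c$dadadcebddebdaaedcbeb  b
   10  cbebc$dadadcebddebdaaed  d
   11  cebddebdaaedcbebc$dadad  d
   12  daaedcbebc$dadadcebddeb  b
   13  dadadcebddebdaaedcbebc$  $
   14  dadcebddebdaaedcbebc$da  a
   15  dcbebc$dadadcebddebdaae  e
   16  dcebddebdaaedcbebc$dada  a
   17  ddebdaaedcbebc$dadadceb  b
   18  debdaaedcbebc$dadadcebd  d
   19  ebc$dadadcebddebdaaedcb  b
   20  ebdaaedcbebc$dadadcebdd  d
   21  ebddebdaaedcbebc$dadadc  c
   22  edcbebc$dadadcebddebdaa  a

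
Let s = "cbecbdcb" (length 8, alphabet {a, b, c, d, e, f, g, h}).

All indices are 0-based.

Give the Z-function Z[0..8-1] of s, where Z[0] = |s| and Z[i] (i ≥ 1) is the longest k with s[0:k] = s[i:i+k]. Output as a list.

Z[0]=8
i=1: outside box; Z[1]=0
i=2: outside box; Z[2]=0
i=3: outside box; Z[3]=2 grow→box=[3,5)
i=4: min(r-i=1, Z[1]=0)=0; Z[4]=0
i=5: outside box; Z[5]=0
i=6: outside box; Z[6]=2 grow→box=[6,8)
i=7: min(r-i=1, Z[1]=0)=0; Z[7]=0

[8, 0, 0, 2, 0, 0, 2, 0]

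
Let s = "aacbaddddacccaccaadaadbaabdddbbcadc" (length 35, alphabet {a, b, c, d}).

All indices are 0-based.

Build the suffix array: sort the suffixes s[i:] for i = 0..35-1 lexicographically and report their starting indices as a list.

rank→(start, suffix):
  0 → (23, 'aabdddbbcadc')
  1 → (0, 'aacbaddddacccaccaadaadbaabdddbbcadc')
  2 → (16, 'aadaadbaabdddbbcadc')
  3 → (19, 'aadbaabdddbbcadc')
  4 → (24, 'abdddbbcadc')
  5 → (1, 'acbaddddacccaccaadaadbaabdddbbcadc')
  6 → (13, 'accaadaadbaabdddbbcadc')
  7 → (9, 'acccaccaadaadbaabdddbbcadc')
  8 → (17, 'adaadbaabdddbbcadc')
  9 → (20, 'adbaabdddbbcadc')
  10 → (32, 'adc')
  11 → (4, 'addddacccaccaadaadbaabdddbbcadc')
  12 → (22, 'baabdddbbcadc')
  13 → (3, 'baddddacccaccaadaadbaabdddbbcadc')
  14 → (29, 'bbcadc')
  15 → (30, 'bcadc')
  16 → (25, 'bdddbbcadc')
  17 → (34, 'c')
  18 → (15, 'caadaadbaabdddbbcadc')
  19 → (12, 'caccaadaadbaabdddbbcadc')
  20 → (31, 'cadc')
  21 → (2, 'cbaddddacccaccaadaadbaabdddbbcadc')
  22 → (14, 'ccaadaadbaabdddbbcadc')
  23 → (11, 'ccaccaadaadbaabdddbbcadc')
  24 → (10, 'cccaccaadaadbaabdddbbcadc')
  25 → (18, 'daadbaabdddbbcadc')
  26 → (8, 'dacccaccaadaadbaabdddbbcadc')
  27 → (21, 'dbaabdddbbcadc')
  28 → (28, 'dbbcadc')
  29 → (33, 'dc')
  30 → (7, 'ddacccaccaadaadbaabdddbbcadc')
  31 → (27, 'ddbbcadc')
  32 → (6, 'dddacccaccaadaadbaabdddbbcadc')
  33 → (26, 'dddbbcadc')
  34 → (5, 'ddddacccaccaadaadbaabdddbbcadc')

[23, 0, 16, 19, 24, 1, 13, 9, 17, 20, 32, 4, 22, 3, 29, 30, 25, 34, 15, 12, 31, 2, 14, 11, 10, 18, 8, 21, 28, 33, 7, 27, 6, 26, 5]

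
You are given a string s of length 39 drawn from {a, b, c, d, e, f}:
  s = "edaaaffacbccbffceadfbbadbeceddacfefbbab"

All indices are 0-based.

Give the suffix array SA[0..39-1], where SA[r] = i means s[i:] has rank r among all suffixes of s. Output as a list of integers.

[2, 3, 37, 7, 30, 22, 17, 4, 38, 36, 21, 35, 20, 9, 24, 12, 8, 11, 10, 15, 26, 31, 1, 29, 23, 28, 18, 16, 25, 0, 27, 33, 6, 34, 19, 14, 32, 5, 13]

sorted suffixes:
  #0 SA[0]=2  'aaaffacbccbffceadfbbadbeceddacfefbbab'
  #1 SA[1]=3  'aaffacbccbffceadfbbadbeceddacfefbbab'
  #2 SA[2]=37  'ab'
  #3 SA[3]=7  'acbccbffceadfbbadbeceddacfefbbab'
  #4 SA[4]=30  'acfefbbab'
  #5 SA[5]=22  'adbeceddacfefbbab'
  #6 SA[6]=17  'adfbbadbeceddacfefbbab'
  #7 SA[7]=4  'affacbccbffceadfbbadbeceddacfefbbab'
  #8 SA[8]=38  'b'
  #9 SA[9]=36  'bab'
  #10 SA[10]=21  'badbeceddacfefbbab'
  #11 SA[11]=35  'bbab'
  #12 SA[12]=20  'bbadbeceddacfefbbab'
  #13 SA[13]=9  'bccbffceadfbbadbeceddacfefbbab'
  #14 SA[14]=24  'beceddacfefbbab'
  #15 SA[15]=12  'bffceadfbbadbeceddacfefbbab'
  #16 SA[16]=8  'cbccbffceadfbbadbeceddacfefbbab'
  #17 SA[17]=11  'cbffceadfbbadbeceddacfefbbab'
  #18 SA[18]=10  'ccbffceadfbbadbeceddacfefbbab'
  #19 SA[19]=15  'ceadfbbadbeceddacfefbbab'
  #20 SA[20]=26  'ceddacfefbbab'
  #21 SA[21]=31  'cfefbbab'
  #22 SA[22]=1  'daaaffacbccbffceadfbbadbeceddacfefbbab'
  #23 SA[23]=29  'dacfefbbab'
  #24 SA[24]=23  'dbeceddacfefbbab'
  #25 SA[25]=28  'ddacfefbbab'
  #26 SA[26]=18  'dfbbadbeceddacfefbbab'
  #27 SA[27]=16  'eadfbbadbeceddacfefbbab'
  #28 SA[28]=25  'eceddacfefbbab'
  #29 SA[29]=0  'edaaaffacbccbffceadfbbadbeceddacfefbbab'
  #30 SA[30]=27  'eddacfefbbab'
  #31 SA[31]=33  'efbbab'
  #32 SA[32]=6  'facbccbffceadfbbadbeceddacfefbbab'
  #33 SA[33]=34  'fbbab'
  #34 SA[34]=19  'fbbadbeceddacfefbbab'
  #35 SA[35]=14  'fceadfbbadbeceddacfefbbab'
  #36 SA[36]=32  'fefbbab'
  #37 SA[37]=5  'ffacbccbffceadfbbadbeceddacfefbbab'
  #38 SA[38]=13  'ffceadfbbadbeceddacfefbbab'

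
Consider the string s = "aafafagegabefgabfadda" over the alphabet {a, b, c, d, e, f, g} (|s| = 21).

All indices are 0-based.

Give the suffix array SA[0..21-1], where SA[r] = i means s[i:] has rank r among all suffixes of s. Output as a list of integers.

[20, 0, 9, 14, 17, 1, 3, 5, 10, 15, 19, 18, 11, 7, 16, 2, 4, 12, 8, 13, 6]

rank→(start, suffix):
  0 → (20, 'a')
  1 → (0, 'aafafagegabefgabfadda')
  2 → (9, 'abefgabfadda')
  3 → (14, 'abfadda')
  4 → (17, 'adda')
  5 → (1, 'afafagegabefgabfadda')
  6 → (3, 'afagegabefgabfadda')
  7 → (5, 'agegabefgabfadda')
  8 → (10, 'befgabfadda')
  9 → (15, 'bfadda')
  10 → (19, 'da')
  11 → (18, 'dda')
  12 → (11, 'efgabfadda')
  13 → (7, 'egabefgabfadda')
  14 → (16, 'fadda')
  15 → (2, 'fafagegabefgabfadda')
  16 → (4, 'fagegabefgabfadda')
  17 → (12, 'fgabfadda')
  18 → (8, 'gabefgabfadda')
  19 → (13, 'gabfadda')
  20 → (6, 'gegabefgabfadda')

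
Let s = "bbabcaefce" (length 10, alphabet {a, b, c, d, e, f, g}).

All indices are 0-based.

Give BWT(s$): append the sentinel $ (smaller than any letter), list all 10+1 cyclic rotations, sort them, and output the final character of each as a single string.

ebcb$abfcae

rank  rotation     last
    0  $bbabcaefce  e
    1  abcaefce$bb  b
    2  aefce$bbabc  c
    3  babcaefce$b  b
    4  bbabcaefce$  $
    5  bcaefce$bba  a
    6  caefce$bbab  b
    7  ce$bbabcaef  f
    8  e$bbabcaefc  c
    9  efce$bbabca  a
   10  fce$bbabcae  e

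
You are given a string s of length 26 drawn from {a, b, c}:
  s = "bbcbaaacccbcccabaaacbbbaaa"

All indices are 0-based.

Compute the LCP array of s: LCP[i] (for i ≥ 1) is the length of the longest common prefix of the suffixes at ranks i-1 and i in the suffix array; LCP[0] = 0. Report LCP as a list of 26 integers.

[0, 1, 2, 3, 4, 2, 3, 1, 1, 2, 0, 4, 5, 1, 2, 2, 1, 2, 0, 1, 2, 2, 1, 2, 2, 3]

sorted suffixes:
  #0 SA[0]=25  'a'
  #1 SA[1]=24  'aa'
  #2 SA[2]=23  'aaa'
  #3 SA[3]=16  'aaacbbbaaa'
  #4 SA[4]=4  'aaacccbcccabaaacbbbaaa'
  #5 SA[5]=17  'aacbbbaaa'
  #6 SA[6]=5  'aacccbcccabaaacbbbaaa'
  #7 SA[7]=14  'abaaacbbbaaa'
  #8 SA[8]=18  'acbbbaaa'
  #9 SA[9]=6  'acccbcccabaaacbbbaaa'
  #10 SA[10]=22  'baaa'
  #11 SA[11]=15  'baaacbbbaaa'
  #12 SA[12]=3  'baaacccbcccabaaacbbbaaa'
  #13 SA[13]=21  'bbaaa'
  #14 SA[14]=20  'bbbaaa'
  #15 SA[15]=0  'bbcbaaacccbcccabaaacbbbaaa'
  #16 SA[16]=1  'bcbaaacccbcccabaaacbbbaaa'
  #17 SA[17]=10  'bcccabaaacbbbaaa'
  #18 SA[18]=13  'cabaaacbbbaaa'
  #19 SA[19]=2  'cbaaacccbcccabaaacbbbaaa'
  #20 SA[20]=19  'cbbbaaa'
  #21 SA[21]=9  'cbcccabaaacbbbaaa'
  #22 SA[22]=12  'ccabaaacbbbaaa'
  #23 SA[23]=8  'ccbcccabaaacbbbaaa'
  #24 SA[24]=11  'cccabaaacbbbaaa'
  #25 SA[25]=7  'cccbcccabaaacbbbaaa'

SA = [25, 24, 23, 16, 4, 17, 5, 14, 18, 6, 22, 15, 3, 21, 20, 0, 1, 10, 13, 2, 19, 9, 12, 8, 11, 7]
[i] adj suffixes → lcp
  [1] 25/24 → 1 ('a')
  [2] 24/23 → 2 ('aa')
  [3] 23/16 → 3 ('aaa')
  [4] 16/4 → 4 ('aaac')
  [5] 4/17 → 2 ('aa')
  [6] 17/5 → 3 ('aac')
  [7] 5/14 → 1 ('a')
  [8] 14/18 → 1 ('a')
  [9] 18/6 → 2 ('ac')
  [10] 6/22 → 0 ('')
  [11] 22/15 → 4 ('baaa')
  [12] 15/3 → 5 ('baaac')
  [13] 3/21 → 1 ('b')
  [14] 21/20 → 2 ('bb')
  [15] 20/0 → 2 ('bb')
  [16] 0/1 → 1 ('b')
  [17] 1/10 → 2 ('bc')
  [18] 10/13 → 0 ('')
  [19] 13/2 → 1 ('c')
  [20] 2/19 → 2 ('cb')
  [21] 19/9 → 2 ('cb')
  [22] 9/12 → 1 ('c')
  [23] 12/8 → 2 ('cc')
  [24] 8/11 → 2 ('cc')
  [25] 11/7 → 3 ('ccc')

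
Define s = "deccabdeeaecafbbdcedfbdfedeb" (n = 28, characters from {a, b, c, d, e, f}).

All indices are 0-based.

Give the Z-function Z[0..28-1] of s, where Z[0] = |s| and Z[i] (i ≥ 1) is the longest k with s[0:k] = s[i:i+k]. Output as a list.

[28, 0, 0, 0, 0, 0, 2, 0, 0, 0, 0, 0, 0, 0, 0, 0, 1, 0, 0, 1, 0, 0, 1, 0, 0, 2, 0, 0]

Z[0]=28
i=1: fresh scan; Z[1]=0
i=2: fresh scan; Z[2]=0
i=3: fresh scan; Z[3]=0
i=4: fresh scan; Z[4]=0
i=5: fresh scan; Z[5]=0
i=6: fresh scan; Z[6]=2 scan→box=[6,8)
i=7: min(r-i=1, Z[1]=0)=0; Z[7]=0
i=8: fresh scan; Z[8]=0
i=9: fresh scan; Z[9]=0
i=10: fresh scan; Z[10]=0
i=11: fresh scan; Z[11]=0
i=12: fresh scan; Z[12]=0
i=13: fresh scan; Z[13]=0
i=14: fresh scan; Z[14]=0
i=15: fresh scan; Z[15]=0
i=16: fresh scan; Z[16]=1 scan→box=[16,17)
i=17: fresh scan; Z[17]=0
i=18: fresh scan; Z[18]=0
i=19: fresh scan; Z[19]=1 scan→box=[19,20)
i=20: fresh scan; Z[20]=0
i=21: fresh scan; Z[21]=0
i=22: fresh scan; Z[22]=1 scan→box=[22,23)
i=23: fresh scan; Z[23]=0
i=24: fresh scan; Z[24]=0
i=25: fresh scan; Z[25]=2 scan→box=[25,27)
i=26: min(r-i=1, Z[1]=0)=0; Z[26]=0
i=27: fresh scan; Z[27]=0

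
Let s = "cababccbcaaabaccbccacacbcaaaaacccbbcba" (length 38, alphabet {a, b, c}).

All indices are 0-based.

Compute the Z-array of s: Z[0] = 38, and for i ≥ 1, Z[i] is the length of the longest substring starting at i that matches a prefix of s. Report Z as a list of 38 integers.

Z[0]=38
i=1: i≥r, start 0; Z[1]=0
i=2: i≥r, start 0; Z[2]=0
i=3: i≥r, start 0; Z[3]=0
i=4: i≥r, start 0; Z[4]=0
i=5: i≥r, start 0; Z[5]=1 scan→box=[5,6)
i=6: i≥r, start 0; Z[6]=1 scan→box=[6,7)
i=7: i≥r, start 0; Z[7]=0
i=8: i≥r, start 0; Z[8]=2 scan→box=[8,10)
i=9: min(r-i=1, Z[1]=0)=0; Z[9]=0
i=10: i≥r, start 0; Z[10]=0
i=11: i≥r, start 0; Z[11]=0
i=12: i≥r, start 0; Z[12]=0
i=13: i≥r, start 0; Z[13]=0
i=14: i≥r, start 0; Z[14]=1 scan→box=[14,15)
i=15: i≥r, start 0; Z[15]=1 scan→box=[15,16)
i=16: i≥r, start 0; Z[16]=0
i=17: i≥r, start 0; Z[17]=1 scan→box=[17,18)
i=18: i≥r, start 0; Z[18]=2 scan→box=[18,20)
i=19: min(r-i=1, Z[1]=0)=0; Z[19]=0
i=20: i≥r, start 0; Z[20]=2 scan→box=[20,22)
i=21: min(r-i=1, Z[1]=0)=0; Z[21]=0
i=22: i≥r, start 0; Z[22]=1 scan→box=[22,23)
i=23: i≥r, start 0; Z[23]=0
i=24: i≥r, start 0; Z[24]=2 scan→box=[24,26)
i=25: min(r-i=1, Z[1]=0)=0; Z[25]=0
i=26: i≥r, start 0; Z[26]=0
i=27: i≥r, start 0; Z[27]=0
i=28: i≥r, start 0; Z[28]=0
i=29: i≥r, start 0; Z[29]=0
i=30: i≥r, start 0; Z[30]=1 scan→box=[30,31)
i=31: i≥r, start 0; Z[31]=1 scan→box=[31,32)
i=32: i≥r, start 0; Z[32]=1 scan→box=[32,33)
i=33: i≥r, start 0; Z[33]=0
i=34: i≥r, start 0; Z[34]=0
i=35: i≥r, start 0; Z[35]=1 scan→box=[35,36)
i=36: i≥r, start 0; Z[36]=0
i=37: i≥r, start 0; Z[37]=0

[38, 0, 0, 0, 0, 1, 1, 0, 2, 0, 0, 0, 0, 0, 1, 1, 0, 1, 2, 0, 2, 0, 1, 0, 2, 0, 0, 0, 0, 0, 1, 1, 1, 0, 0, 1, 0, 0]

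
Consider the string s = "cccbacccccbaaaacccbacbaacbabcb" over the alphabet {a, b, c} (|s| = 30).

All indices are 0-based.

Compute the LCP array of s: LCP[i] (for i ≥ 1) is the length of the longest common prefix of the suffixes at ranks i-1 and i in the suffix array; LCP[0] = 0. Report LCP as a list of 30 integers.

sorted suffixes:
  #0 SA[0]=11  'aaaacccbacbaacbabcb'
  #1 SA[1]=12  'aaacccbacbaacbabcb'
  #2 SA[2]=22  'aacbabcb'
  #3 SA[3]=13  'aacccbacbaacbabcb'
  #4 SA[4]=26  'abcb'
  #5 SA[5]=19  'acbaacbabcb'
  #6 SA[6]=23  'acbabcb'
  #7 SA[7]=14  'acccbacbaacbabcb'
  #8 SA[8]=4  'acccccbaaaacccbacbaacbabcb'
  #9 SA[9]=29  'b'
  #10 SA[10]=10  'baaaacccbacbaacbabcb'
  #11 SA[11]=21  'baacbabcb'
  #12 SA[12]=25  'babcb'
  #13 SA[13]=18  'bacbaacbabcb'
  #14 SA[14]=3  'bacccccbaaaacccbacbaacbabcb'
  #15 SA[15]=27  'bcb'
  #16 SA[16]=28  'cb'
  #17 SA[17]=9  'cbaaaacccbacbaacbabcb'
  #18 SA[18]=20  'cbaacbabcb'
  #19 SA[19]=24  'cbabcb'
  #20 SA[20]=17  'cbacbaacbabcb'
  #21 SA[21]=2  'cbacccccbaaaacccbacbaacbabcb'
  #22 SA[22]=8  'ccbaaaacccbacbaacbabcb'
  #23 SA[23]=16  'ccbacbaacbabcb'
  #24 SA[24]=1  'ccbacccccbaaaacccbacbaacbabcb'
  #25 SA[25]=7  'cccbaaaacccbacbaacbabcb'
  #26 SA[26]=15  'cccbacbaacbabcb'
  #27 SA[27]=0  'cccbacccccbaaaacccbacbaacbabcb'
  #28 SA[28]=6  'ccccbaaaacccbacbaacbabcb'
  #29 SA[29]=5  'cccccbaaaacccbacbaacbabcb'

SA = [11, 12, 22, 13, 26, 19, 23, 14, 4, 29, 10, 21, 25, 18, 3, 27, 28, 9, 20, 24, 17, 2, 8, 16, 1, 7, 15, 0, 6, 5]
i: (SA[i-1],SA[i]) lcp shared
  1: (11,12) 3 'aaa'
  2: (12,22) 2 'aa'
  3: (22,13) 3 'aac'
  4: (13,26) 1 'a'
  5: (26,19) 1 'a'
  6: (19,23) 4 'acba'
  7: (23,14) 2 'ac'
  8: (14,4) 4 'accc'
  9: (4,29) 0 ''
  10: (29,10) 1 'b'
  11: (10,21) 3 'baa'
  12: (21,25) 2 'ba'
  13: (25,18) 2 'ba'
  14: (18,3) 3 'bac'
  15: (3,27) 1 'b'
  16: (27,28) 0 ''
  17: (28,9) 2 'cb'
  18: (9,20) 4 'cbaa'
  19: (20,24) 3 'cba'
  20: (24,17) 3 'cba'
  21: (17,2) 4 'cbac'
  22: (2,8) 1 'c'
  23: (8,16) 4 'ccba'
  24: (16,1) 5 'ccbac'
  25: (1,7) 2 'cc'
  26: (7,15) 5 'cccba'
  27: (15,0) 6 'cccbac'
  28: (0,6) 3 'ccc'
  29: (6,5) 4 'cccc'

[0, 3, 2, 3, 1, 1, 4, 2, 4, 0, 1, 3, 2, 2, 3, 1, 0, 2, 4, 3, 3, 4, 1, 4, 5, 2, 5, 6, 3, 4]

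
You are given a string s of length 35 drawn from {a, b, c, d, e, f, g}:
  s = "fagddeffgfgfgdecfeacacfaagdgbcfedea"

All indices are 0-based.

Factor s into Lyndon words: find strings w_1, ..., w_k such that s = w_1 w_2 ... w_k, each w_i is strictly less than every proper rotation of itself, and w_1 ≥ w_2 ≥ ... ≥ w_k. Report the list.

["f", "agddeffgfgfgdecfe", "acacf", "aagdgbcfede", "a"]

emit factor 1: 'f' (i=0, period=1)
emit factor 2: 'agddeffgfgfgdecfe' (i=1, period=17)
emit factor 3: 'acacf' (i=18, period=5)
emit factor 4: 'aagdgbcfede' (i=23, period=11)
emit factor 5: 'a' (i=34, period=1)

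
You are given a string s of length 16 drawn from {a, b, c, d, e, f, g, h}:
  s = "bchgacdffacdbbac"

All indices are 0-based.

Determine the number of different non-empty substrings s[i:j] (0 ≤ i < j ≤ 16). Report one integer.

123

sorted suffixes:
  #0 SA[0]=14  'ac'
  #1 SA[1]=9  'acdbbac'
  #2 SA[2]=4  'acdffacdbbac'
  #3 SA[3]=13  'bac'
  #4 SA[4]=12  'bbac'
  #5 SA[5]=0  'bchgacdffacdbbac'
  #6 SA[6]=15  'c'
  #7 SA[7]=10  'cdbbac'
  #8 SA[8]=5  'cdffacdbbac'
  #9 SA[9]=1  'chgacdffacdbbac'
  #10 SA[10]=11  'dbbac'
  #11 SA[11]=6  'dffacdbbac'
  #12 SA[12]=8  'facdbbac'
  #13 SA[13]=7  'ffacdbbac'
  #14 SA[14]=3  'gacdffacdbbac'
  #15 SA[15]=2  'hgacdffacdbbac'

SA = [14, 9, 4, 13, 12, 0, 15, 10, 5, 1, 11, 6, 8, 7, 3, 2]
rank  pair      lcp
   1  s[14:],s[9:]  2  'ac'
   2  s[9:],s[4:]  3  'acd'
   3  s[4:],s[13:]  0  ''
   4  s[13:],s[12:]  1  'b'
   5  s[12:],s[0:]  1  'b'
   6  s[0:],s[15:]  0  ''
   7  s[15:],s[10:]  1  'c'
   8  s[10:],s[5:]  2  'cd'
   9  s[5:],s[1:]  1  'c'
  10  s[1:],s[11:]  0  ''
  11  s[11:],s[6:]  1  'd'
  12  s[6:],s[8:]  0  ''
  13  s[8:],s[7:]  1  'f'
  14  s[7:],s[3:]  0  ''
  15  s[3:],s[2:]  0  ''

n(n+1)/2 = 16·17/2 = 136
Σ LCP = 0 + 2 + 3 + 0 + 1 + 1 + 0 + 1 + 2 + 1 + 0 + 1 + 0 + 1 + 0 + 0 = 13
distinct = 136 − 13 = 123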